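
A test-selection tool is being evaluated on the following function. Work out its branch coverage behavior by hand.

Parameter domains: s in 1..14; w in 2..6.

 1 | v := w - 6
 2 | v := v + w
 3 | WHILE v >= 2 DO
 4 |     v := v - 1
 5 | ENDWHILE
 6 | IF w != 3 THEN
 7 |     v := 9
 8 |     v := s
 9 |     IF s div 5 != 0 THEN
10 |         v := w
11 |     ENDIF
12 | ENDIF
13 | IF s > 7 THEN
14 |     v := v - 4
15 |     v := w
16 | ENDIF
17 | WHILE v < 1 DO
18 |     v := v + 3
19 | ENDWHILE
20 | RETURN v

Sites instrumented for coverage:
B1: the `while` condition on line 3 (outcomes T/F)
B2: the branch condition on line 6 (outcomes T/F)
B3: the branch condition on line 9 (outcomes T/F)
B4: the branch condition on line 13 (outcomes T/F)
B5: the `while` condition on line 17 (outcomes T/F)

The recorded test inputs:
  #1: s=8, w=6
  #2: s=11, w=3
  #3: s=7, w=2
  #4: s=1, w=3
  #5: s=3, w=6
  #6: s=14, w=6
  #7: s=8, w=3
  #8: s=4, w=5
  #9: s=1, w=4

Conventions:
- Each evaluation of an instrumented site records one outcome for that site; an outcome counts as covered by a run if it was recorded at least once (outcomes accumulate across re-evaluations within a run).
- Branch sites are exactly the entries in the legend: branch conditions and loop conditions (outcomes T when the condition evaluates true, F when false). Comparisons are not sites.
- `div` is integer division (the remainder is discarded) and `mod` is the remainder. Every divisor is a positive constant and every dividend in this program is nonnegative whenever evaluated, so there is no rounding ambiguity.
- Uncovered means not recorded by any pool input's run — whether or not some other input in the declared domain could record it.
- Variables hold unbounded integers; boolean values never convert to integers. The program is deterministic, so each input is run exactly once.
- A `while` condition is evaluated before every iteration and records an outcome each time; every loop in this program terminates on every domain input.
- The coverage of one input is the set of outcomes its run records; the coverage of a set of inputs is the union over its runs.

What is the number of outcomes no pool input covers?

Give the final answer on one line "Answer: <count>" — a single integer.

test 1 (s=8, w=6) hits B1=T, B1=F, B2=T, B3=T, B4=T, B5=F
test 2 (s=11, w=3) hits B1=F, B2=F, B4=T, B5=F
test 3 (s=7, w=2) hits B1=F, B2=T, B3=T, B4=F, B5=F
test 4 (s=1, w=3) hits B1=F, B2=F, B4=F, B5=T, B5=F
test 5 (s=3, w=6) hits B1=T, B1=F, B2=T, B3=F, B4=F, B5=F
test 6 (s=14, w=6) hits B1=T, B1=F, B2=T, B3=T, B4=T, B5=F
test 7 (s=8, w=3) hits B1=F, B2=F, B4=T, B5=F
test 8 (s=4, w=5) hits B1=T, B1=F, B2=T, B3=F, B4=F, B5=F
test 9 (s=1, w=4) hits B1=T, B1=F, B2=T, B3=F, B4=F, B5=F
union over the pool: B1=T, B1=F, B2=T, B2=F, B3=T, B3=F, B4=T, B4=F, B5=T, B5=F
uncovered (0 of 10): none

Answer: 0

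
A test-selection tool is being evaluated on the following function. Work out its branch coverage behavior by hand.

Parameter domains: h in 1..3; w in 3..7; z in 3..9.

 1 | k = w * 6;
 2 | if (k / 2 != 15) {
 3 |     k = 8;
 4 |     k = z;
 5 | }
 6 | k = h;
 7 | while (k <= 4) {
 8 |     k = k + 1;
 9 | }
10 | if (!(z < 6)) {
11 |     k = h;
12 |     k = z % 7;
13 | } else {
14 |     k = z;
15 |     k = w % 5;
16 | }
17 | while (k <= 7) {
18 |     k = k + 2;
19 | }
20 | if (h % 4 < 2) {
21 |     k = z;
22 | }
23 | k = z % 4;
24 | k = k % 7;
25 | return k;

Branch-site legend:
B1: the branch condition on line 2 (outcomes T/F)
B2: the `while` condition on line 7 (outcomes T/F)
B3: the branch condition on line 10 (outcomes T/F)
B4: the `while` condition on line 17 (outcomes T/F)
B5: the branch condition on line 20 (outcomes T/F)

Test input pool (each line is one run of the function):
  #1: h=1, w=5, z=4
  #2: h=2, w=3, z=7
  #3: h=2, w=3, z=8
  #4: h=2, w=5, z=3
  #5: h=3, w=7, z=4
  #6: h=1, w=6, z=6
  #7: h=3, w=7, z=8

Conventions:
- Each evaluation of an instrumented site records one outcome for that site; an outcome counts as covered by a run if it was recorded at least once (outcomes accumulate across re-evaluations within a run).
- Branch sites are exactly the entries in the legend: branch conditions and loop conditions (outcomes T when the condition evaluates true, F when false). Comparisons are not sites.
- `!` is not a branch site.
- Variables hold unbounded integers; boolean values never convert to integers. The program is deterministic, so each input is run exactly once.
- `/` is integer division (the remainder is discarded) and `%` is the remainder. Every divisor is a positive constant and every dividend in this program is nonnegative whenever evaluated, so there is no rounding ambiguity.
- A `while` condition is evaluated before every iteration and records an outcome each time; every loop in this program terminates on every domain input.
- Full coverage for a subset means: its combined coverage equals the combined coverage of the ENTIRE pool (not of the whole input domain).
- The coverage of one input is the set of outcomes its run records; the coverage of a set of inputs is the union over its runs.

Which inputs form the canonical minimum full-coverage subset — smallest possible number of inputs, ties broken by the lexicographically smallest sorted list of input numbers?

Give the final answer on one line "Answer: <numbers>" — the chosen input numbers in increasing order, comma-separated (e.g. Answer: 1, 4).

input #1 (h=1, w=5, z=4): covers B1=F, B2=T, B2=F, B3=F, B4=T, B4=F, B5=T
input #2 (h=2, w=3, z=7): covers B1=T, B2=T, B2=F, B3=T, B4=T, B4=F, B5=F
input #3 (h=2, w=3, z=8): covers B1=T, B2=T, B2=F, B3=T, B4=T, B4=F, B5=F
input #4 (h=2, w=5, z=3): covers B1=F, B2=T, B2=F, B3=F, B4=T, B4=F, B5=F
input #5 (h=3, w=7, z=4): covers B1=T, B2=T, B2=F, B3=F, B4=T, B4=F, B5=F
input #6 (h=1, w=6, z=6): covers B1=T, B2=T, B2=F, B3=T, B4=T, B4=F, B5=T
input #7 (h=3, w=7, z=8): covers B1=T, B2=T, B2=F, B3=T, B4=T, B4=F, B5=F
the full pool covers 10 outcomes: B1=T, B1=F, B2=T, B2=F, B3=T, B3=F, B4=T, B4=F, B5=T, B5=F
size 1 is not enough: best union over all size-1 subsets is 7/10
at size 2, {1, 2} reaches all 10 outcomes; every lexicographically earlier size-2 subset fails

Answer: 1, 2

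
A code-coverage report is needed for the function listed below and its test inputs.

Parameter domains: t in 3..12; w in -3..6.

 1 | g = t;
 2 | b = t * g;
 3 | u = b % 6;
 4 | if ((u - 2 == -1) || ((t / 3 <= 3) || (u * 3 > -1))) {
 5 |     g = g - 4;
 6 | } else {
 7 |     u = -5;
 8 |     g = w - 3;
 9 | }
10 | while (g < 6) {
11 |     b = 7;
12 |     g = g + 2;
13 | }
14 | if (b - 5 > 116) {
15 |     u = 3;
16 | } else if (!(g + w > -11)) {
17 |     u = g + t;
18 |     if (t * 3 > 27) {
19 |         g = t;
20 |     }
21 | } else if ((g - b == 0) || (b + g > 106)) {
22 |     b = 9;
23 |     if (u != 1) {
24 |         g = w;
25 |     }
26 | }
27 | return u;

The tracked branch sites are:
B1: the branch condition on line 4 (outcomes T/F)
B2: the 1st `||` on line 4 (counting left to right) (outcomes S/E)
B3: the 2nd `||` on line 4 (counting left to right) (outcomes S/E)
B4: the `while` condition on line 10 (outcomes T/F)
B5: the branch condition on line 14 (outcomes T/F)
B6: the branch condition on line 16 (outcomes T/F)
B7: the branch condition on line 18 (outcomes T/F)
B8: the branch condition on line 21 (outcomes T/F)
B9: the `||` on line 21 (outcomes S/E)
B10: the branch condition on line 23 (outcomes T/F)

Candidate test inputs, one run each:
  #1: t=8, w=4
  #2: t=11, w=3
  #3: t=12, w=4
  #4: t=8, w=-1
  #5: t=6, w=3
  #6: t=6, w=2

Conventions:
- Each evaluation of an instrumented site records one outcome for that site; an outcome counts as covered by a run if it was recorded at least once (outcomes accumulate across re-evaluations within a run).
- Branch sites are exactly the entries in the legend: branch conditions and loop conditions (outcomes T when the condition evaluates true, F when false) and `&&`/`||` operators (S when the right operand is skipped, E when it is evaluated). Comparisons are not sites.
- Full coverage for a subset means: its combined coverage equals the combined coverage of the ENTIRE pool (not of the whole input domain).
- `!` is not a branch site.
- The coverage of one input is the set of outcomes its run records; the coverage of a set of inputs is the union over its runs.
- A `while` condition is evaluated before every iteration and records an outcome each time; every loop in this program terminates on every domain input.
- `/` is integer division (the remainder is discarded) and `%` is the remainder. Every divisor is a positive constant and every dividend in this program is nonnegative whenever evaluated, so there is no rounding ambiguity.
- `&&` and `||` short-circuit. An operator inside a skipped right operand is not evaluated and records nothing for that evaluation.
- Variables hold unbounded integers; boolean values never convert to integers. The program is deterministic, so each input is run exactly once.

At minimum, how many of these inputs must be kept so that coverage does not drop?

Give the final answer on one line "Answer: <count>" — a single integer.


input #1 (t=8, w=4): events B2->E, B3->S, B1->T, B4->T, B4->F, B5->F, B6->F, B9->E, B8->F; covers B1=T, B2=E, B3=S, B4=T, B4=F, B5=F, B6=F, B8=F, B9=E
input #2 (t=11, w=3): events B2->S, B1->T, B4->F, B5->F, B6->F, B9->E, B8->T, B10->F; covers B1=T, B2=S, B4=F, B5=F, B6=F, B8=T, B9=E, B10=F
input #3 (t=12, w=4): events B2->E, B3->E, B1->T, B4->F, B5->T; covers B1=T, B2=E, B3=E, B4=F, B5=T
input #4 (t=8, w=-1): events B2->E, B3->S, B1->T, B4->T, B4->F, B5->F, B6->F, B9->E, B8->F; covers B1=T, B2=E, B3=S, B4=T, B4=F, B5=F, B6=F, B8=F, B9=E
input #5 (t=6, w=3): events B2->E, B3->S, B1->T, B4->T, B4->T, B4->F, B5->F, B6->F, B9->E, B8->F; covers B1=T, B2=E, B3=S, B4=T, B4=F, B5=F, B6=F, B8=F, B9=E
input #6 (t=6, w=2): events B2->E, B3->S, B1->T, B4->T, B4->T, B4->F, B5->F, B6->F, B9->E, B8->F; covers B1=T, B2=E, B3=S, B4=T, B4=F, B5=F, B6=F, B8=F, B9=E
union over all inputs: B1=T, B2=S, B2=E, B3=S, B3=E, B4=T, B4=F, B5=T, B5=F, B6=F, B8=T, B8=F, B9=E, B10=F (14 outcomes)
every size-1 subset falls short of the 14 outcomes (best: 9/14)
every size-2 subset falls short of the 14 outcomes (best: 12/14)
at size 3, {1, 2, 3} reaches all 14 outcomes; every lexicographically earlier size-3 subset fails
Answer: 3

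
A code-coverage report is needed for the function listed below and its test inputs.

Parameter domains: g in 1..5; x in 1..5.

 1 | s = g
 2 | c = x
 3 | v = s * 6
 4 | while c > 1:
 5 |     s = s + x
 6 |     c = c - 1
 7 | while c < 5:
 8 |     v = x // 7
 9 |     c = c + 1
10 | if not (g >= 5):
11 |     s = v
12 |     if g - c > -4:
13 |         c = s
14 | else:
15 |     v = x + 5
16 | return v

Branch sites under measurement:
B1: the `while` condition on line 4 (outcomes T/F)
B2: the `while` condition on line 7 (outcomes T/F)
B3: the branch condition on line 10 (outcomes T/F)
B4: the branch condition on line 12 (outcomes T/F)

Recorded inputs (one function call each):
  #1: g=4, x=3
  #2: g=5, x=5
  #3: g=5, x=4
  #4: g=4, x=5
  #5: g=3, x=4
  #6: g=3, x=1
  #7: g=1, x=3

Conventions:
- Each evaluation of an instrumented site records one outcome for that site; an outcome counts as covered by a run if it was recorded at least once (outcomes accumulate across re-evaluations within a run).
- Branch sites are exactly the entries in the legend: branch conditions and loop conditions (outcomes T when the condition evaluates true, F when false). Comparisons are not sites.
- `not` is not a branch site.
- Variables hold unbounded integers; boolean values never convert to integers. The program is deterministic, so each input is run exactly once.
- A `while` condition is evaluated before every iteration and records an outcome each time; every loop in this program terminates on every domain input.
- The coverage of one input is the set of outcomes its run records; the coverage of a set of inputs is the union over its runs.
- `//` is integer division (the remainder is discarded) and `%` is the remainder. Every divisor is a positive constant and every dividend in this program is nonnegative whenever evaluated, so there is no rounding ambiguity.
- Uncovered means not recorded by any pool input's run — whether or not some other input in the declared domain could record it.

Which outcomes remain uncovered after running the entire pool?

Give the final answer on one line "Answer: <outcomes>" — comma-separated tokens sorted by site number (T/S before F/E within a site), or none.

test 1 (g=4, x=3) fires B1->T, B1->T, B1->F, B2->T, B2->T, B2->T, B2->T, B2->F, B3->T, B4->T; hits B1=T, B1=F, B2=T, B2=F, B3=T, B4=T
test 2 (g=5, x=5) fires B1->T, B1->T, B1->T, B1->T, B1->F, B2->T, B2->T, B2->T, B2->T, B2->F, B3->F; hits B1=T, B1=F, B2=T, B2=F, B3=F
test 3 (g=5, x=4) fires B1->T, B1->T, B1->T, B1->F, B2->T, B2->T, B2->T, B2->T, B2->F, B3->F; hits B1=T, B1=F, B2=T, B2=F, B3=F
test 4 (g=4, x=5) fires B1->T, B1->T, B1->T, B1->T, B1->F, B2->T, B2->T, B2->T, B2->T, B2->F, B3->T, B4->T; hits B1=T, B1=F, B2=T, B2=F, B3=T, B4=T
test 5 (g=3, x=4) fires B1->T, B1->T, B1->T, B1->F, B2->T, B2->T, B2->T, B2->T, B2->F, B3->T, B4->T; hits B1=T, B1=F, B2=T, B2=F, B3=T, B4=T
test 6 (g=3, x=1) fires B1->F, B2->T, B2->T, B2->T, B2->T, B2->F, B3->T, B4->T; hits B1=F, B2=T, B2=F, B3=T, B4=T
test 7 (g=1, x=3) fires B1->T, B1->T, B1->F, B2->T, B2->T, B2->T, B2->T, B2->F, B3->T, B4->F; hits B1=T, B1=F, B2=T, B2=F, B3=T, B4=F
union over the pool: B1=T, B1=F, B2=T, B2=F, B3=T, B3=F, B4=T, B4=F
uncovered (0 of 8): none

Answer: none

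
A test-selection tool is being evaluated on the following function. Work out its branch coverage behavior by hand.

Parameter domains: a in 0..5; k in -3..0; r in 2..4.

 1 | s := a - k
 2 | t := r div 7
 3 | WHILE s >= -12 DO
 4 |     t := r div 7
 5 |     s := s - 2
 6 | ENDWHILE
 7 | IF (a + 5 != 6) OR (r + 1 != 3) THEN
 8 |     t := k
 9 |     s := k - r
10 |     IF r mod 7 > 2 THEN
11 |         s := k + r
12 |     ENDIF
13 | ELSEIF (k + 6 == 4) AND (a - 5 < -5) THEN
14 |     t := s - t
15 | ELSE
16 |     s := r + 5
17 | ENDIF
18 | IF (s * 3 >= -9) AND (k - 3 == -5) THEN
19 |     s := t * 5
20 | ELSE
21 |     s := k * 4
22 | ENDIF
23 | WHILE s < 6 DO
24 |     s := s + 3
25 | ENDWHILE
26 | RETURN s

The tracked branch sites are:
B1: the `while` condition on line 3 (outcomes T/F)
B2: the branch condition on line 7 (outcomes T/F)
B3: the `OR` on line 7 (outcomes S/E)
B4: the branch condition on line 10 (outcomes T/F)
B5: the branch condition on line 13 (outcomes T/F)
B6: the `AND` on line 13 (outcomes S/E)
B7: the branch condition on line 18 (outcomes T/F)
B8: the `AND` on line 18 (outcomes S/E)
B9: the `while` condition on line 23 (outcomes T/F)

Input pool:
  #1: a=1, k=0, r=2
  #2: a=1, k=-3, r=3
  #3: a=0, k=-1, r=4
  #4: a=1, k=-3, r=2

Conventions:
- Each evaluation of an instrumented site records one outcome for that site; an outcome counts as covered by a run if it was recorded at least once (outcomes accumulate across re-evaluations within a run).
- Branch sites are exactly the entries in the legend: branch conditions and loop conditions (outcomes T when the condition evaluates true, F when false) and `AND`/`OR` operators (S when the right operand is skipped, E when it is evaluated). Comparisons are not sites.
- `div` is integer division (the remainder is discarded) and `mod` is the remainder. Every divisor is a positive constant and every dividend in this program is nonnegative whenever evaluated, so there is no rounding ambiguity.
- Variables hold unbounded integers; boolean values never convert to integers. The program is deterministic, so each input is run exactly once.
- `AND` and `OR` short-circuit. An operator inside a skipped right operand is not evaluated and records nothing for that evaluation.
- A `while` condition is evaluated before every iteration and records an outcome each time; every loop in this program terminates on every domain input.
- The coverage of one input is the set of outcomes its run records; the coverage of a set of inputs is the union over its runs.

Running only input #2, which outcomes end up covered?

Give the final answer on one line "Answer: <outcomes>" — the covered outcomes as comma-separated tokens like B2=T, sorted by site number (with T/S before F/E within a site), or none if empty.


Simulating input #2 (a=1, k=-3, r=3) step by step:
  B1->T, B1->T, B1->T, B1->T, B1->T, B1->T, B1->T, B1->T, B1->T, B1->F
  B3->E, B2->T, B4->T, B8->E, B7->F, B9->T, B9->T, B9->T, B9->T, B9->T
  B9->T, B9->F
as a set, this run covers: B1=T, B1=F, B2=T, B3=E, B4=T, B7=F, B8=E, B9=T, B9=F
Answer: B1=T, B1=F, B2=T, B3=E, B4=T, B7=F, B8=E, B9=T, B9=F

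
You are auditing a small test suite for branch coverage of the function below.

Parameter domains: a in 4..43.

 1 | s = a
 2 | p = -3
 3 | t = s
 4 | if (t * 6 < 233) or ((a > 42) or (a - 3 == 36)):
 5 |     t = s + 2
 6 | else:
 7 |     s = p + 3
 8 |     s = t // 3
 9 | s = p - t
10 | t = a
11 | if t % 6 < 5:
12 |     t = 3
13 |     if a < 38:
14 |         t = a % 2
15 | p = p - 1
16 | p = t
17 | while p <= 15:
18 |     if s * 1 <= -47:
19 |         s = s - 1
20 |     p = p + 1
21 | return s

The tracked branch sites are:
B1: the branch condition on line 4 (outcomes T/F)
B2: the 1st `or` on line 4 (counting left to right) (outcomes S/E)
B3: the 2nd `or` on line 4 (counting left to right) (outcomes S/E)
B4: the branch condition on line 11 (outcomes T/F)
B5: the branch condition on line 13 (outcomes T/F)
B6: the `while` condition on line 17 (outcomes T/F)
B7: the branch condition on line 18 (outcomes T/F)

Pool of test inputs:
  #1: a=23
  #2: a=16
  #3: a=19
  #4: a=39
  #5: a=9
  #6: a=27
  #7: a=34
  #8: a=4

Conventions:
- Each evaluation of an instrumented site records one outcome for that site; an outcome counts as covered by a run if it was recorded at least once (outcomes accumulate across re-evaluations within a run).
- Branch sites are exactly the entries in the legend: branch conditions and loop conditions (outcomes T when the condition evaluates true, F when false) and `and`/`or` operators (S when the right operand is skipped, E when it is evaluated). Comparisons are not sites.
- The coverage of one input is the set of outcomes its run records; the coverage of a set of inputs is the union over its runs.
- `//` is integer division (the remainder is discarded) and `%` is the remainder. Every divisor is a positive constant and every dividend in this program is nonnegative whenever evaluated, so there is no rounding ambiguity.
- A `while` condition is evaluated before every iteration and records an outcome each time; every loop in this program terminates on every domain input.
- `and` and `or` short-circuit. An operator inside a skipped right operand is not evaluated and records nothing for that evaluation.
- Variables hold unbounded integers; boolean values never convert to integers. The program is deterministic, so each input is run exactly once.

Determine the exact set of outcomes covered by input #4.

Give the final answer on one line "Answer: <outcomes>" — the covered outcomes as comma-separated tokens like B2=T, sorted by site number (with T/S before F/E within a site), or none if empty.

Running input #4 (a=39), event by event:
  B2->E, B3->E, B1->T, B4->T, B5->F, B6->T, B7->F, B6->T, B7->F, B6->T
  B7->F, B6->T, B7->F, B6->T, B7->F, B6->T, B7->F, B6->T, B7->F, B6->T
  B7->F, B6->T, B7->F, B6->T, B7->F, B6->T, B7->F, B6->T, B7->F, B6->T
  B7->F, B6->F
distinct outcomes covered: B1=T, B2=E, B3=E, B4=T, B5=F, B6=T, B6=F, B7=F

Answer: B1=T, B2=E, B3=E, B4=T, B5=F, B6=T, B6=F, B7=F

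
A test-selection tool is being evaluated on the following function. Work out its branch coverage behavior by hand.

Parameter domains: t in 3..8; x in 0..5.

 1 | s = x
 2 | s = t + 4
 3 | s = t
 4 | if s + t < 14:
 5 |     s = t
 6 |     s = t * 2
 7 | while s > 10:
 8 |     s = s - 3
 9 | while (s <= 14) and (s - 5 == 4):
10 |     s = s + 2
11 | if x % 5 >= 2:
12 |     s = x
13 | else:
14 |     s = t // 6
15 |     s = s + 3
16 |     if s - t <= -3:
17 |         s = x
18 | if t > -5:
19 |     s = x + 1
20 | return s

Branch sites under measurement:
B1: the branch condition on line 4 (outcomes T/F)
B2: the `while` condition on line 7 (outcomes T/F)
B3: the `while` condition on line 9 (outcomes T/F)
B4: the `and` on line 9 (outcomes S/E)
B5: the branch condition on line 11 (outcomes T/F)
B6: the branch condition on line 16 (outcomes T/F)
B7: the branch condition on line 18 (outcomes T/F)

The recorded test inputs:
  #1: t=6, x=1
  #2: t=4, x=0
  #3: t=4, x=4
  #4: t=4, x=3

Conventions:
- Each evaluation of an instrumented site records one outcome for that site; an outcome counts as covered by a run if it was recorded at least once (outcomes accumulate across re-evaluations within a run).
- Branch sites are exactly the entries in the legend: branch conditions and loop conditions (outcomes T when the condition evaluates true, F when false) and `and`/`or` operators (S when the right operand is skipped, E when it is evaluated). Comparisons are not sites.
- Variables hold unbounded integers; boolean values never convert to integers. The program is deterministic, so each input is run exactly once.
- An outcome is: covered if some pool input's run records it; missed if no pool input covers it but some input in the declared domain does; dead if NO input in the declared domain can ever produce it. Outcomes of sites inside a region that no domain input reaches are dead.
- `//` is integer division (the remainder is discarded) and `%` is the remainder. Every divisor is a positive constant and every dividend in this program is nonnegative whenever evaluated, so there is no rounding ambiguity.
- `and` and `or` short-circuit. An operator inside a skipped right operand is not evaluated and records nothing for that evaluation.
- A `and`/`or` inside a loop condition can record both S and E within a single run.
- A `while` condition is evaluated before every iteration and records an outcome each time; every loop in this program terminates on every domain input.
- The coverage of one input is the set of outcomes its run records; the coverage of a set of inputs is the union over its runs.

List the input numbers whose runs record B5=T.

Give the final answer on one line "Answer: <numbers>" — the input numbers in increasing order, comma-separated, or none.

input #1 (t=6, x=1): does not record B5=T
input #2 (t=4, x=0): does not record B5=T
input #3 (t=4, x=4): records B5=T
input #4 (t=4, x=3): records B5=T

Answer: 3, 4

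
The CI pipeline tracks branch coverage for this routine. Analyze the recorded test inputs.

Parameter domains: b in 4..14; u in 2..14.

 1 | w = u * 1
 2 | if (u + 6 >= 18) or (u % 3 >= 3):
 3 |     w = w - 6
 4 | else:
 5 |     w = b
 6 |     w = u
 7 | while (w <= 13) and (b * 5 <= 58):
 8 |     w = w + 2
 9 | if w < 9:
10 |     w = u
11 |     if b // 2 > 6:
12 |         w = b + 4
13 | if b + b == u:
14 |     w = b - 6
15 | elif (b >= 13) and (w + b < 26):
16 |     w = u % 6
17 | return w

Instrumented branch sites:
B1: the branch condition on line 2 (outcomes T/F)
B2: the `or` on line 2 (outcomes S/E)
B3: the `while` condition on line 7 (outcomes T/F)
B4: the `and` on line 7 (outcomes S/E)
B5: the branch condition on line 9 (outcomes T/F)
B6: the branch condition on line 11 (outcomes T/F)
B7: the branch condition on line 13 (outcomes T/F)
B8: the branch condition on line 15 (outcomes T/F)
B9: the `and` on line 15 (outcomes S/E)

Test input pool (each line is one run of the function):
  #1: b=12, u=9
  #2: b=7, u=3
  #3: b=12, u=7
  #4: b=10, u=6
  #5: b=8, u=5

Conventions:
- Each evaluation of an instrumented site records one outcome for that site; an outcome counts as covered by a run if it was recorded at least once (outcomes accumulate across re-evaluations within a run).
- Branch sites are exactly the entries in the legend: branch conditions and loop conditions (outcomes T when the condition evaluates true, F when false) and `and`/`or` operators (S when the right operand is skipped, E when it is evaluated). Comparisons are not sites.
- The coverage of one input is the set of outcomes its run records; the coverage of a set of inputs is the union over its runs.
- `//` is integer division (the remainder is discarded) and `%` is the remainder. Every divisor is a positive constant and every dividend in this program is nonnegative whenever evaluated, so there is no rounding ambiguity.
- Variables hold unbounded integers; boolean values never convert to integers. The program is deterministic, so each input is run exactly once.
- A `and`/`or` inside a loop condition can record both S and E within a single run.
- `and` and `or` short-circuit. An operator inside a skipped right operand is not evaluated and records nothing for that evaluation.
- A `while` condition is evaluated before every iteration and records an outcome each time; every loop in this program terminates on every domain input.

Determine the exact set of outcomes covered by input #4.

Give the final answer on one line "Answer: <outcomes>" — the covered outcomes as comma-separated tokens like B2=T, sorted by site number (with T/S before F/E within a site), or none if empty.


Event log for input #4 (b=10, u=6):
  B2->E, B1->F, B4->E, B3->T, B4->E, B3->T, B4->E, B3->T, B4->E, B3->T
  B4->S, B3->F, B5->F, B7->F, B9->S, B8->F
deduplicating events, the covered set is: B1=F, B2=E, B3=T, B3=F, B4=S, B4=E, B5=F, B7=F, B8=F, B9=S
Answer: B1=F, B2=E, B3=T, B3=F, B4=S, B4=E, B5=F, B7=F, B8=F, B9=S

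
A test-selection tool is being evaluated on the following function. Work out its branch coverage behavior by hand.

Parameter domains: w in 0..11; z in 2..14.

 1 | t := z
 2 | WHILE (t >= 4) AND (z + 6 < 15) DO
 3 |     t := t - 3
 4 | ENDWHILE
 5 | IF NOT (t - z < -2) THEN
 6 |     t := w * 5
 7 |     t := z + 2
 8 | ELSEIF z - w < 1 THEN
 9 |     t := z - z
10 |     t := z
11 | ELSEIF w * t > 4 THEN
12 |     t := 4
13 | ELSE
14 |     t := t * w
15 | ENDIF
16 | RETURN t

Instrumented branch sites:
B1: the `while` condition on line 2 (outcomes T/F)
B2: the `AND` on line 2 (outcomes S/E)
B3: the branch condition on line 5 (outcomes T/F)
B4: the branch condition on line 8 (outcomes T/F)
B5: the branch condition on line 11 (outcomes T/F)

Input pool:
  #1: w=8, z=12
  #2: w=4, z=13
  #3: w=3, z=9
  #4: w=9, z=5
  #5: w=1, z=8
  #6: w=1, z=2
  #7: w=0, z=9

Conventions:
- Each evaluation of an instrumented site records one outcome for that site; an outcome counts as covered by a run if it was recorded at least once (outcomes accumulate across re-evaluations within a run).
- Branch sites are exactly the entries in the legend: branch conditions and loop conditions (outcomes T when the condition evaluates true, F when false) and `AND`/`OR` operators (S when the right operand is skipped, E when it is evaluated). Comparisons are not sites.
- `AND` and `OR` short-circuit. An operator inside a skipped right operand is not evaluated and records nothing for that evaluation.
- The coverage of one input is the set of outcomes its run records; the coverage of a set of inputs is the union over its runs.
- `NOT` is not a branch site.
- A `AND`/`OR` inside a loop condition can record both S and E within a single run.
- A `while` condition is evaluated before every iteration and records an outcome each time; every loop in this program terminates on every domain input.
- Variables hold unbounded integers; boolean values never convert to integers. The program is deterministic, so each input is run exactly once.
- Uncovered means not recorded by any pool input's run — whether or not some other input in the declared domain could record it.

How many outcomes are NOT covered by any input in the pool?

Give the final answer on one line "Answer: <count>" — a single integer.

#1 (w=8, z=12) -> covered: B1=F, B2=E, B3=T
#2 (w=4, z=13) -> covered: B1=F, B2=E, B3=T
#3 (w=3, z=9) -> covered: B1=F, B2=E, B3=T
#4 (w=9, z=5) -> covered: B1=T, B1=F, B2=S, B2=E, B3=F, B4=T
#5 (w=1, z=8) -> covered: B1=T, B1=F, B2=S, B2=E, B3=F, B4=F, B5=F
#6 (w=1, z=2) -> covered: B1=F, B2=S, B3=T
#7 (w=0, z=9) -> covered: B1=F, B2=E, B3=T
union over the pool: B1=T, B1=F, B2=S, B2=E, B3=T, B3=F, B4=T, B4=F, B5=F
uncovered (1 of 10): B5=T

Answer: 1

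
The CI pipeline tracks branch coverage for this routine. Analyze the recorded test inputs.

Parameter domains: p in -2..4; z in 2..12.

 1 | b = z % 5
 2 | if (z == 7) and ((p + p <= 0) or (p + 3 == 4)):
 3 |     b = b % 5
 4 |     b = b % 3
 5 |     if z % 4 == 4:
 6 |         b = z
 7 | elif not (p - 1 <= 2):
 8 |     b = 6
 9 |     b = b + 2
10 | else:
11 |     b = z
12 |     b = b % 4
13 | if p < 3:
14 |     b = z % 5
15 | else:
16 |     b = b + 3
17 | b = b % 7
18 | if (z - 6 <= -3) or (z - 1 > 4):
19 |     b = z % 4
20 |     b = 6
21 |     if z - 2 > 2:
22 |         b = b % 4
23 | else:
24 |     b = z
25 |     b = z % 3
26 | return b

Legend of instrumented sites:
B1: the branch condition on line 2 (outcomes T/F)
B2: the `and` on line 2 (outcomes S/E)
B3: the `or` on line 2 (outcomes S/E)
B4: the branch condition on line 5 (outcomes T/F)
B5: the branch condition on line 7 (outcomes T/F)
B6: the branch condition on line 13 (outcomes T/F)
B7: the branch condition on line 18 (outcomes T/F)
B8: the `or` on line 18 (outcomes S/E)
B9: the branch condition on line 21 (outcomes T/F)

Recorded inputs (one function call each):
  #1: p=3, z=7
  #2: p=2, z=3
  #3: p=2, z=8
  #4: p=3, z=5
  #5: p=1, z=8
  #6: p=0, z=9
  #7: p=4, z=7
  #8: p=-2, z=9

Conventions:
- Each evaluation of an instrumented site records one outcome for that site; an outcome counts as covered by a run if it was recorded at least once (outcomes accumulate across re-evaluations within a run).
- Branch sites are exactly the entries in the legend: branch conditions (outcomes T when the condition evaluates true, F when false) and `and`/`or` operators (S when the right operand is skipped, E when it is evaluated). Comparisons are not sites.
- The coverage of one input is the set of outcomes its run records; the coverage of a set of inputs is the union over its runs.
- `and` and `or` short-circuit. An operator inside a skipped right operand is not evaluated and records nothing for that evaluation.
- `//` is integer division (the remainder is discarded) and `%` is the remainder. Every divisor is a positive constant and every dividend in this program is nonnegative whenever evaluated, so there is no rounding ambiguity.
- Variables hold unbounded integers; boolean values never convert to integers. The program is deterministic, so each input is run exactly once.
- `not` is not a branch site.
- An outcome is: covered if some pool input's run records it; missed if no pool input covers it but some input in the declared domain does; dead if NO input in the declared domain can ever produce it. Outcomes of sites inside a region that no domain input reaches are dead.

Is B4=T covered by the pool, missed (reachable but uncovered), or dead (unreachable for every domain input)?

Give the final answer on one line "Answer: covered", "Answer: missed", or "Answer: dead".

no pool input records B4=T
checking all 77 inputs in the declared domain: B4=T is never recorded -> dead

Answer: dead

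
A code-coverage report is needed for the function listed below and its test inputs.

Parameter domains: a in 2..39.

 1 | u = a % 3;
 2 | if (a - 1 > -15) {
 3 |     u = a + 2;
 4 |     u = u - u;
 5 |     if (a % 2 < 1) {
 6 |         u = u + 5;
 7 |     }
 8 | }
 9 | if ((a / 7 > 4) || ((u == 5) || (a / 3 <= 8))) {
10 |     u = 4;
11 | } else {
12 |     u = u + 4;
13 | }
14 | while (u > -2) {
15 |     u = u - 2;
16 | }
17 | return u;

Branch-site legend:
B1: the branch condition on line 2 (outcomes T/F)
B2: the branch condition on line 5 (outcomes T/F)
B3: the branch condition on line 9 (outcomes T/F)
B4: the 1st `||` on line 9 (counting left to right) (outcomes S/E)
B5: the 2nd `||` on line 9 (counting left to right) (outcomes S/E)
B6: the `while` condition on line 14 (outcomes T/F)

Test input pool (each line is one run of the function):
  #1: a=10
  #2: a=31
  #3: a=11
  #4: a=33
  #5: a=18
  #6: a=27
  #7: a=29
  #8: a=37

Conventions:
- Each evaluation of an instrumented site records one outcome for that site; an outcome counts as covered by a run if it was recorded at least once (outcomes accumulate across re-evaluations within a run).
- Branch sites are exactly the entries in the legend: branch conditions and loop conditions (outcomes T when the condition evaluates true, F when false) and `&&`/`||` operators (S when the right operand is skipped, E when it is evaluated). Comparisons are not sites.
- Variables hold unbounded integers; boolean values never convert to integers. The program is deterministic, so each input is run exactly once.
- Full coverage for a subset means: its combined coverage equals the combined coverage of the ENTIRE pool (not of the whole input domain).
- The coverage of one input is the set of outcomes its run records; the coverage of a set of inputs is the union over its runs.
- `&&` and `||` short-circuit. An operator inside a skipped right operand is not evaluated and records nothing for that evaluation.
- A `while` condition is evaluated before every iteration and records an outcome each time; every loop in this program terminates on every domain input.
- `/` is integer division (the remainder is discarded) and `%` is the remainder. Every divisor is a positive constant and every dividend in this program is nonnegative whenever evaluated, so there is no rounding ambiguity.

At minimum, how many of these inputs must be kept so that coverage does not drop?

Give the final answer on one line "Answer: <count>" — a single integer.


run #1 (a=10) records B1=T, B2=T, B3=T, B4=E, B5=S, B6=T, B6=F
run #2 (a=31) records B1=T, B2=F, B3=F, B4=E, B5=E, B6=T, B6=F
run #3 (a=11) records B1=T, B2=F, B3=T, B4=E, B5=E, B6=T, B6=F
run #4 (a=33) records B1=T, B2=F, B3=F, B4=E, B5=E, B6=T, B6=F
run #5 (a=18) records B1=T, B2=T, B3=T, B4=E, B5=S, B6=T, B6=F
run #6 (a=27) records B1=T, B2=F, B3=F, B4=E, B5=E, B6=T, B6=F
run #7 (a=29) records B1=T, B2=F, B3=F, B4=E, B5=E, B6=T, B6=F
run #8 (a=37) records B1=T, B2=F, B3=T, B4=S, B6=T, B6=F
pool-wide coverage (11 outcomes): B1=T, B2=T, B2=F, B3=T, B3=F, B4=S, B4=E, B5=S, B5=E, B6=T, B6=F
no size-1 subset reaches all 11 outcomes (best union: 7/11)
no size-2 subset reaches all 11 outcomes (best union: 10/11)
inputs {1, 2, 8} (size 3) cover everything; no size-3 subset with a lexicographically smaller index list covers all 11
Answer: 3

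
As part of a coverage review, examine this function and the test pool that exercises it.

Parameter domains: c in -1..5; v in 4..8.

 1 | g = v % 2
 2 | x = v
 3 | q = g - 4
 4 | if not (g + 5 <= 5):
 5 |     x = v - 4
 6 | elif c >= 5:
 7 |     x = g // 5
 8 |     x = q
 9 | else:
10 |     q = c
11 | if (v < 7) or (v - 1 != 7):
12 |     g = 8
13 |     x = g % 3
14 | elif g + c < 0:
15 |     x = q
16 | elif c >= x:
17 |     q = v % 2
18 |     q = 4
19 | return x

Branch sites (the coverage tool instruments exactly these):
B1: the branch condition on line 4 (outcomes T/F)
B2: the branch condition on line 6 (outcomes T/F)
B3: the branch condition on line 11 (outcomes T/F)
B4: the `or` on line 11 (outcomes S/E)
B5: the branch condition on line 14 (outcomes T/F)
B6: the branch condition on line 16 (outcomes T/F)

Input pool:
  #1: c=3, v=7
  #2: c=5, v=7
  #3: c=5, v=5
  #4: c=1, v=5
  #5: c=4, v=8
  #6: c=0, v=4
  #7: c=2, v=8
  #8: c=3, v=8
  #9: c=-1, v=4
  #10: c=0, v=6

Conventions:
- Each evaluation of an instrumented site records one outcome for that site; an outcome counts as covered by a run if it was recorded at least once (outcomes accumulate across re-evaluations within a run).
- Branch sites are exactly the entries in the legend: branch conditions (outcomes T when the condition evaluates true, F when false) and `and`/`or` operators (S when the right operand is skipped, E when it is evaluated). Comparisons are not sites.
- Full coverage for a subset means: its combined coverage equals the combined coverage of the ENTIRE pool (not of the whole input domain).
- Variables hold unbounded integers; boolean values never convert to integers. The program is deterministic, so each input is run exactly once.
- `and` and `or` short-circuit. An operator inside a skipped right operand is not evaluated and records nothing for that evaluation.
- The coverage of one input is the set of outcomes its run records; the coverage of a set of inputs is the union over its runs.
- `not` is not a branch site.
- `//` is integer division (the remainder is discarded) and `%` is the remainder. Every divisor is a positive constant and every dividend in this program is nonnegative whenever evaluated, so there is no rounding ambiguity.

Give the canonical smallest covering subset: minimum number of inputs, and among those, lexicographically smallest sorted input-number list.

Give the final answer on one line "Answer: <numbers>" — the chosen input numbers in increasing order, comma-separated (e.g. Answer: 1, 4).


input #1, c=3, v=7: outcomes B1=T, B3=T, B4=E
input #2, c=5, v=7: outcomes B1=T, B3=T, B4=E
input #3, c=5, v=5: outcomes B1=T, B3=T, B4=S
input #4, c=1, v=5: outcomes B1=T, B3=T, B4=S
input #5, c=4, v=8: outcomes B1=F, B2=F, B3=F, B4=E, B5=F, B6=F
input #6, c=0, v=4: outcomes B1=F, B2=F, B3=T, B4=S
input #7, c=2, v=8: outcomes B1=F, B2=F, B3=F, B4=E, B5=F, B6=F
input #8, c=3, v=8: outcomes B1=F, B2=F, B3=F, B4=E, B5=F, B6=F
input #9, c=-1, v=4: outcomes B1=F, B2=F, B3=T, B4=S
input #10, c=0, v=6: outcomes B1=F, B2=F, B3=T, B4=S
the full pool covers 9 outcomes: B1=T, B1=F, B2=F, B3=T, B3=F, B4=S, B4=E, B5=F, B6=F
size 1 is not enough: best union over all size-1 subsets is 6/9
at size 2, {3, 5} reaches all 9 outcomes; every lexicographically earlier size-2 subset fails
Answer: 3, 5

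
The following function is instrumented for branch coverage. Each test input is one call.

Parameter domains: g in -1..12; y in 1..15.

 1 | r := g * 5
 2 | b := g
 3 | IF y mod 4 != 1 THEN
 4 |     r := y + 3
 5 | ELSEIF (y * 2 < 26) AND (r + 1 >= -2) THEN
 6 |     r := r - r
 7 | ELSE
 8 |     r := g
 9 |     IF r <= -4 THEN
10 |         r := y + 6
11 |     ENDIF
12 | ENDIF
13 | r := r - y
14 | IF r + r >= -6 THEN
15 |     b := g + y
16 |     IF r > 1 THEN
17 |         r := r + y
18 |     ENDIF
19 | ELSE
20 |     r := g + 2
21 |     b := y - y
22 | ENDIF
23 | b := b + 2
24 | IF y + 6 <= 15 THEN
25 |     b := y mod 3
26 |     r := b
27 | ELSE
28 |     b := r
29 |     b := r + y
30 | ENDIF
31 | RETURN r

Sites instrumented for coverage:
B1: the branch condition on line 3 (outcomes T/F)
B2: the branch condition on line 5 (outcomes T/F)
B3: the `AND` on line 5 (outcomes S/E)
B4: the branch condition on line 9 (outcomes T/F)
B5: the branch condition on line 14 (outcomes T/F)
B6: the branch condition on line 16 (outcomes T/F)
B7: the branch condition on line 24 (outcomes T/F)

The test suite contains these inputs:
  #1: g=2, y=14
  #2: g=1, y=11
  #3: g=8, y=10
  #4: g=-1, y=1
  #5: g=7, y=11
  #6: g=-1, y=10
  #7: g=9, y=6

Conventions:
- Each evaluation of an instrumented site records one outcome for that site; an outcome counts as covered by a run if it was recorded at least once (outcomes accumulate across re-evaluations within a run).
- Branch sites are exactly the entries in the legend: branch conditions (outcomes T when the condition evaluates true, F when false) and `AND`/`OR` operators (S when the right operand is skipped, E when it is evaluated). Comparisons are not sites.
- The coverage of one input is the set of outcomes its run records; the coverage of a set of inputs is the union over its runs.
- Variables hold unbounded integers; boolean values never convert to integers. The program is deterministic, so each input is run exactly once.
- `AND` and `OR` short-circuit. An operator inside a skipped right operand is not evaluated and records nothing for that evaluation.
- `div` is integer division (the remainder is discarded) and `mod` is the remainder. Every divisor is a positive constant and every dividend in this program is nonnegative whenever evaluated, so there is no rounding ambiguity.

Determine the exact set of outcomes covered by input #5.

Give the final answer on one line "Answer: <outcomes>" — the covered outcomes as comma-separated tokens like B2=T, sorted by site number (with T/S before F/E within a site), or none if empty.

Tracing the run of input #5 (g=7, y=11):
  B1->T, B5->T, B6->T, B7->F
as a set, this run covers: B1=T, B5=T, B6=T, B7=F

Answer: B1=T, B5=T, B6=T, B7=F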